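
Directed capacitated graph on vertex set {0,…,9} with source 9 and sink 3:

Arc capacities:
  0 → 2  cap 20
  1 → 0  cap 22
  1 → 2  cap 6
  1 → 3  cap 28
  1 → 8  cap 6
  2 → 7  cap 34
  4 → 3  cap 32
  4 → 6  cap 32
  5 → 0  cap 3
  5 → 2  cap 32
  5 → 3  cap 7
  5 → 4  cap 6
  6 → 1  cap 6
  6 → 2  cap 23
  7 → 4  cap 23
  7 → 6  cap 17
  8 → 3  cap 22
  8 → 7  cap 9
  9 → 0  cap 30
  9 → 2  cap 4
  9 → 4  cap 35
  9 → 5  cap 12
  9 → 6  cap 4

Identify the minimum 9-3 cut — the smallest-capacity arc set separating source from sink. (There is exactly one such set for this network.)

Min-cut arcs: {(4,3), (5,3), (6,1)} (total capacity 45)

augment #1: 9→4→3 push 32
augment #2: 9→5→3 push 7
augment #3: 9→6→1→3 push 4
augment #4: 9→4→6→1→3 push 2
max flow = 45; residual-reachable set from 9 gives S-side
cut edges (S→T): {(4,3), (5,3), (6,1)} total cap 45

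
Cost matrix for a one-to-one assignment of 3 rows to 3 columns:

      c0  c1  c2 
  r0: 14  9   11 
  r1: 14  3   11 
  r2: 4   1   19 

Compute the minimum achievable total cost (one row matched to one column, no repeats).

optimal assignment: row0→col2 (cost 11), row1→col1 (cost 3), row2→col0 (cost 4)
total = 11 + 3 + 4 = 18

Minimum assignment cost: 18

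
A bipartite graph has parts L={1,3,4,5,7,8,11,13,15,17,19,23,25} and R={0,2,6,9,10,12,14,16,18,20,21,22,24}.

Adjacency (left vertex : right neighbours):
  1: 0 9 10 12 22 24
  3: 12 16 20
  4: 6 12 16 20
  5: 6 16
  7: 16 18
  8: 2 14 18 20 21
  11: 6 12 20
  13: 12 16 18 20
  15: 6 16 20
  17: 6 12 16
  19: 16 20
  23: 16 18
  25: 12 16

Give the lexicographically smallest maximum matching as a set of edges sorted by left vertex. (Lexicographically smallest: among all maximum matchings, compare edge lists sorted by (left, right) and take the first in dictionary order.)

|M| = 7 (so the lex-smallest maximum matching has 7 edges)
process left vertices in ascending order; for each, take the smallest-labelled available neighbour that still permits 7 edges overall, or leave it unmatched if none does
lex-smallest matching: {1-0, 3-12, 4-6, 5-16, 7-18, 8-2, 11-20}

Lex-smallest maximum matching: {(1,0), (3,12), (4,6), (5,16), (7,18), (8,2), (11,20)}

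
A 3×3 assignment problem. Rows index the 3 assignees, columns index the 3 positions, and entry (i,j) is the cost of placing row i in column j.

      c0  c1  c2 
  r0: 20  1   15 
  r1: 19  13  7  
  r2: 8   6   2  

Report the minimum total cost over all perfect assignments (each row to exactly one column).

Minimum assignment cost: 16

optimal assignment: row0→col1 (cost 1), row1→col2 (cost 7), row2→col0 (cost 8)
total = 1 + 7 + 8 = 16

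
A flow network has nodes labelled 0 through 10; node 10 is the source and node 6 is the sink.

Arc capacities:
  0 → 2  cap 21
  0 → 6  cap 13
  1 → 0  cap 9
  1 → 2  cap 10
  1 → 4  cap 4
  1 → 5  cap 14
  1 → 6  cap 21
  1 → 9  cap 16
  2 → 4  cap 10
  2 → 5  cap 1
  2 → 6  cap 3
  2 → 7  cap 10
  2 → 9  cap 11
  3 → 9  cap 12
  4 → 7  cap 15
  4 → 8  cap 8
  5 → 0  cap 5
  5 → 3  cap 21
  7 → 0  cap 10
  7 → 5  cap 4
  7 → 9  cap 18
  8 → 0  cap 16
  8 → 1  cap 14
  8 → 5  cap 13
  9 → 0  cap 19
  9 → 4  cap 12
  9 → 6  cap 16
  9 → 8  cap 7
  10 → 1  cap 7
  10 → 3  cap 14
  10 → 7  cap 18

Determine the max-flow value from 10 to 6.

Maximum flow value: 37

augment #1: 10→1→6 bottleneck 7, total now 7
augment #2: 10→3→9→6 bottleneck 12, total now 19
augment #3: 10→7→0→6 bottleneck 10, total now 29
augment #4: 10→7→9→6 bottleneck 4, total now 33
augment #5: 10→7→5→0→6 bottleneck 3, total now 36
augment #6: 10→7→5→0→2→6 bottleneck 1, total now 37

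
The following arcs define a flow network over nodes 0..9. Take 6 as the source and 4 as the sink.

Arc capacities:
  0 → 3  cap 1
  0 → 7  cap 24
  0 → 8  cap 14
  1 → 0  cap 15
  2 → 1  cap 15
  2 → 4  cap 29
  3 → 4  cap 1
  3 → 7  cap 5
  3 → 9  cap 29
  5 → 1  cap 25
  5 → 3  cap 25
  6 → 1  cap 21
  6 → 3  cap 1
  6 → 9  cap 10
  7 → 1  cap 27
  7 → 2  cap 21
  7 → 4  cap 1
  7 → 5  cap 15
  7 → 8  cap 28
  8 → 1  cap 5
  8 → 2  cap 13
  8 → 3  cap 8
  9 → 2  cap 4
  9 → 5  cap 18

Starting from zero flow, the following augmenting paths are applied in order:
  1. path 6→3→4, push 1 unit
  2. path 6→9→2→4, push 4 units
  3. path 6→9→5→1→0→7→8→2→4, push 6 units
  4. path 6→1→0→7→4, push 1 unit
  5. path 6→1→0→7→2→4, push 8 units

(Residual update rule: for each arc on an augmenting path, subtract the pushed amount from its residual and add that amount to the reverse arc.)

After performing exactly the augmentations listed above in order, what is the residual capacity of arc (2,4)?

Residual capacity of (2,4): 11

after path 1 (6→3→4, push 1): res(2,4)=29
after path 2 (6→9→2→4, push 4): res(2,4)=25
after path 3 (6→9→5→1→0→7→8→2→4, push 6): res(2,4)=19
after path 4 (6→1→0→7→4, push 1): res(2,4)=19
after path 5 (6→1→0→7→2→4, push 8): res(2,4)=11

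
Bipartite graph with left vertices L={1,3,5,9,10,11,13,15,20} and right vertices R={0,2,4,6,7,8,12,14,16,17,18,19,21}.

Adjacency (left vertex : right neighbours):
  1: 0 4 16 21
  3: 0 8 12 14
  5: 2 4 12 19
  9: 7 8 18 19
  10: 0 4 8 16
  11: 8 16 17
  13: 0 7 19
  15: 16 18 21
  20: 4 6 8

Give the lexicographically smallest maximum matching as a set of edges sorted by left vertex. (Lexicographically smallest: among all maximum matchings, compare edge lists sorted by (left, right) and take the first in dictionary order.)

|M| = 9 (so the lex-smallest maximum matching has 9 edges)
process left vertices in ascending order; for each, take the smallest-labelled available neighbour that still permits 9 edges overall, or leave it unmatched if none does
lex-smallest matching: {1-0, 3-8, 5-2, 9-7, 10-4, 11-16, 13-19, 15-18, 20-6}

Lex-smallest maximum matching: {(1,0), (3,8), (5,2), (9,7), (10,4), (11,16), (13,19), (15,18), (20,6)}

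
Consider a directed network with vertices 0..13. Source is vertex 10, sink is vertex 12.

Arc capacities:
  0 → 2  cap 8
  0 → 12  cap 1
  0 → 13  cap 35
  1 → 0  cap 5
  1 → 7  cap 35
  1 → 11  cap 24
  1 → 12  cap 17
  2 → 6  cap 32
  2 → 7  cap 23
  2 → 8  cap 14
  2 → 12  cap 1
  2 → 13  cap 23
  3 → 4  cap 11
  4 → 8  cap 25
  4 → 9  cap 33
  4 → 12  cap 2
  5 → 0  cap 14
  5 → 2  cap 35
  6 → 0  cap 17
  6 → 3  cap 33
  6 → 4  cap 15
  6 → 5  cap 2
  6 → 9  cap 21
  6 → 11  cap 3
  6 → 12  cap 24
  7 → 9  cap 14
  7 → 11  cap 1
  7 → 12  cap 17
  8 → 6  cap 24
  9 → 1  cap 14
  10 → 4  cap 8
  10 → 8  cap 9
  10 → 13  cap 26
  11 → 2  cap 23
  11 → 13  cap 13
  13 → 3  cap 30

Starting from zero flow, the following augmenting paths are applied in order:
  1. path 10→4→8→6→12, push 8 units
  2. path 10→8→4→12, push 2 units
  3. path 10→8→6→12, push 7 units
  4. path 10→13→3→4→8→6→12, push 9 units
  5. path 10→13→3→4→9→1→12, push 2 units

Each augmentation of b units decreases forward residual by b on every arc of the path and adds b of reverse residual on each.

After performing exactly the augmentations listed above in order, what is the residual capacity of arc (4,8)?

after path 1 (10→4→8→6→12, push 8): res(4,8)=17
after path 2 (10→8→4→12, push 2): res(4,8)=19
after path 3 (10→8→6→12, push 7): res(4,8)=19
after path 4 (10→13→3→4→8→6→12, push 9): res(4,8)=10
after path 5 (10→13→3→4→9→1→12, push 2): res(4,8)=10

Residual capacity of (4,8): 10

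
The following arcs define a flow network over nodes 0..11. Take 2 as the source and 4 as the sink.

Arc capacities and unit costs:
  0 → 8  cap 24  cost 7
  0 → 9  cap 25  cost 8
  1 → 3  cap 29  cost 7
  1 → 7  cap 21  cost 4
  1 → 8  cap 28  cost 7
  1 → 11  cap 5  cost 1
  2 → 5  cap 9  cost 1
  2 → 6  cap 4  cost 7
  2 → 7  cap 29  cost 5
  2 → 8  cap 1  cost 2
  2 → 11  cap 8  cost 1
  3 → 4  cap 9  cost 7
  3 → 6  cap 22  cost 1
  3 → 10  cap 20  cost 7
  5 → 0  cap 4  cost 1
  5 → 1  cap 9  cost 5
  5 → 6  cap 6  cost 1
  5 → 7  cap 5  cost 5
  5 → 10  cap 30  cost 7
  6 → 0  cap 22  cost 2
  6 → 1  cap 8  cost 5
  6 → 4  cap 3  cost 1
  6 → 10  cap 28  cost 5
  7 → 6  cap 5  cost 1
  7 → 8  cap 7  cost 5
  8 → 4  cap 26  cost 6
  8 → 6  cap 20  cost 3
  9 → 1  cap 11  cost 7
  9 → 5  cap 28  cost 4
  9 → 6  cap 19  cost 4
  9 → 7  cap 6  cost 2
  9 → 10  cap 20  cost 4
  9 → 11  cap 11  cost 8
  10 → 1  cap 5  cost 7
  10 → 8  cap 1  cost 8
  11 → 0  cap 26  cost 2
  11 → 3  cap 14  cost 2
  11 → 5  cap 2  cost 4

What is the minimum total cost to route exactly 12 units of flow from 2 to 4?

shortest-cost path #1: 2→5→6→4 push 3 @ unit cost 3 (adds 9)
shortest-cost path #2: 2→8→4 push 1 @ unit cost 8 (adds 8)
shortest-cost path #3: 2→11→3→4 push 8 @ unit cost 10 (adds 80)
total cost = 97

Minimum cost for 12 units: 97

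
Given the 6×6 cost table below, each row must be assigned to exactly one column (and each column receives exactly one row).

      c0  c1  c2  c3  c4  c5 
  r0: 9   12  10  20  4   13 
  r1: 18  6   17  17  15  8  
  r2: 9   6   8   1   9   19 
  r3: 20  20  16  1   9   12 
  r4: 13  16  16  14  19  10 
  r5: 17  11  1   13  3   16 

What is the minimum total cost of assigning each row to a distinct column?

optimal assignment: row0→col4 (cost 4), row1→col1 (cost 6), row2→col0 (cost 9), row3→col3 (cost 1), row4→col5 (cost 10), row5→col2 (cost 1)
total = 4 + 6 + 9 + 1 + 10 + 1 = 31

Minimum assignment cost: 31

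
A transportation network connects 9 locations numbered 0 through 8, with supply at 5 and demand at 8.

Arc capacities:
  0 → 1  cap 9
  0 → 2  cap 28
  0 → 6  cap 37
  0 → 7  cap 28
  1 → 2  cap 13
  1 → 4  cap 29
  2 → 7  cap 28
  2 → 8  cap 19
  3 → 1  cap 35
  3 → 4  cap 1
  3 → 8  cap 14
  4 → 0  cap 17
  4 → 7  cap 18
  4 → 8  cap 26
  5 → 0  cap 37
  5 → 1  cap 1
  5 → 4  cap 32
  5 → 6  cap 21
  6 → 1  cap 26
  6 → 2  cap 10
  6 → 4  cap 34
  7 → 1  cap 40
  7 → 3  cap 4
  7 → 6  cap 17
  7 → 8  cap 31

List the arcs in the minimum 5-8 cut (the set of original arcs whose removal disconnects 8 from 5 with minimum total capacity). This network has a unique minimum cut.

Min-cut arcs: {(2,8), (4,8), (7,3), (7,8)} (total capacity 80)

augment #1: 5→4→8 push 26
augment #2: 5→0→2→8 push 19
augment #3: 5→0→7→8 push 18
augment #4: 5→4→7→8 push 6
augment #5: 5→1→2→7→8 push 1
augment #6: 5→6→2→7→8 push 6
augment #7: 5→6→2→7→3→8 push 4
max flow = 80; residual-reachable set from 5 gives S-side
cut edges (S→T): {(2,8), (4,8), (7,3), (7,8)} total cap 80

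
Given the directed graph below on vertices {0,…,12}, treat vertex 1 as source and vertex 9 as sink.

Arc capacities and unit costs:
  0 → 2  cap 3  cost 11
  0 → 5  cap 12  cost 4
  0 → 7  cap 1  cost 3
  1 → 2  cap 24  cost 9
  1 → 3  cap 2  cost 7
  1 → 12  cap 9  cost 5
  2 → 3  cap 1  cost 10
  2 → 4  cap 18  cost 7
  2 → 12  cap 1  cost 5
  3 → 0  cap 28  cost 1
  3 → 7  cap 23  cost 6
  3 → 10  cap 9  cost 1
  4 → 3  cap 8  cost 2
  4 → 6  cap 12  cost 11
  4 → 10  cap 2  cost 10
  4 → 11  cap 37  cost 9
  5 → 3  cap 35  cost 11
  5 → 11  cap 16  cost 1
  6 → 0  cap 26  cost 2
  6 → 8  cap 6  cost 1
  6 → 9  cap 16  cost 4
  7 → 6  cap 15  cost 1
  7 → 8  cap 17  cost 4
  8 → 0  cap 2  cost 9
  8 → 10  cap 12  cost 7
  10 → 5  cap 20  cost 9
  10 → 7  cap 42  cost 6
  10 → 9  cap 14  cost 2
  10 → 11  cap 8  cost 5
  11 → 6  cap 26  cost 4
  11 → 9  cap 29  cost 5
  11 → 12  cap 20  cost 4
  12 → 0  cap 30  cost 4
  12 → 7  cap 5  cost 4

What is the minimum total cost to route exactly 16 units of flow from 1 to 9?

Minimum cost for 16 units: 269

shortest-cost path #1: 1→3→10→9 push 2 @ unit cost 10 (adds 20)
shortest-cost path #2: 1→12→7→6→9 push 5 @ unit cost 14 (adds 70)
shortest-cost path #3: 1→12→0→7→6→9 push 1 @ unit cost 17 (adds 17)
shortest-cost path #4: 1→12→0→5→11→9 push 3 @ unit cost 19 (adds 57)
shortest-cost path #5: 1→2→4→3→10→9 push 5 @ unit cost 21 (adds 105)
total cost = 269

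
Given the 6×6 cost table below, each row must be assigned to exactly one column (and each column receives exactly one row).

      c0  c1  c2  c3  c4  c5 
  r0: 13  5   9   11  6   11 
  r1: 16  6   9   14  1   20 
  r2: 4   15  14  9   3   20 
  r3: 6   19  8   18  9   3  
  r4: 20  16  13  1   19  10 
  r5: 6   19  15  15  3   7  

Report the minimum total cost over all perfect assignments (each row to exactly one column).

Minimum assignment cost: 25

optimal assignment: row0→col1 (cost 5), row1→col2 (cost 9), row2→col0 (cost 4), row3→col5 (cost 3), row4→col3 (cost 1), row5→col4 (cost 3)
total = 5 + 9 + 4 + 3 + 1 + 3 = 25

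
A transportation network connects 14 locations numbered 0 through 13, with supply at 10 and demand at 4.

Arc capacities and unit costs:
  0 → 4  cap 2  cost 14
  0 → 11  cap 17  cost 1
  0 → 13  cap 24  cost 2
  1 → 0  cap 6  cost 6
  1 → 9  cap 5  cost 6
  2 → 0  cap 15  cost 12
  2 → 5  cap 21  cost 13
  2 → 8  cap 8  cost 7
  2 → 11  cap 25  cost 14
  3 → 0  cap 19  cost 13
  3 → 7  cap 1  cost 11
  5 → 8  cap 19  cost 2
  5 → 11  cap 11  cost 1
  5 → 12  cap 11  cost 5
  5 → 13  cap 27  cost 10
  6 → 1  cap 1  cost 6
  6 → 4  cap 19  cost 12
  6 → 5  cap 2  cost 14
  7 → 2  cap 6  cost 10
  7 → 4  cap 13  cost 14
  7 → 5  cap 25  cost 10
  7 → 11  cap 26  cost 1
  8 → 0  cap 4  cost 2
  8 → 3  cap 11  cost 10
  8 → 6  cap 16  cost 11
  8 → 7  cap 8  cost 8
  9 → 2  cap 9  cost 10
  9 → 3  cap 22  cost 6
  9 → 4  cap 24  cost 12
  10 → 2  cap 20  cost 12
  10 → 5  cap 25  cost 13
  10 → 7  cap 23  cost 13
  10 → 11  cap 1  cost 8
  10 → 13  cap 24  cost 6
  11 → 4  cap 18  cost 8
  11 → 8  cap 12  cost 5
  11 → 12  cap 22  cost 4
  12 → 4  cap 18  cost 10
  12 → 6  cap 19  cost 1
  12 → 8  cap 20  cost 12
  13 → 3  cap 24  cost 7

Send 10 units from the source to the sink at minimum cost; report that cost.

shortest-cost path #1: 10→11→4 push 1 @ unit cost 16 (adds 16)
shortest-cost path #2: 10→5→11→4 push 9 @ unit cost 22 (adds 198)
total cost = 214

Minimum cost for 10 units: 214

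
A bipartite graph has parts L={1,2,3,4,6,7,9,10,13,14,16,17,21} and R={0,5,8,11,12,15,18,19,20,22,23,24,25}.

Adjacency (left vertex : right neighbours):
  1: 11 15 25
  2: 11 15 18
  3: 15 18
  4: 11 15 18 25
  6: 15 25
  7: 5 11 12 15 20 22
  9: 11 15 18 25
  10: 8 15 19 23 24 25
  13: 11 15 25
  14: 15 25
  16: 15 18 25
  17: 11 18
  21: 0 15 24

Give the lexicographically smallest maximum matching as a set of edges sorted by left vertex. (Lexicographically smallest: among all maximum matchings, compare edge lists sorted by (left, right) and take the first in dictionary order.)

|M| = 7 (so the lex-smallest maximum matching has 7 edges)
process left vertices in ascending order; for each, take the smallest-labelled available neighbour that still permits 7 edges overall, or leave it unmatched if none does
lex-smallest matching: {1-11, 2-15, 3-18, 4-25, 7-5, 10-8, 21-0}

Lex-smallest maximum matching: {(1,11), (2,15), (3,18), (4,25), (7,5), (10,8), (21,0)}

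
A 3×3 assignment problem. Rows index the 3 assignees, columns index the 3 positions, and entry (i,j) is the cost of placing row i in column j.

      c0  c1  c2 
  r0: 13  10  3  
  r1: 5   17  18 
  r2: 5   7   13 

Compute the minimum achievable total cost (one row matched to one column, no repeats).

optimal assignment: row0→col2 (cost 3), row1→col0 (cost 5), row2→col1 (cost 7)
total = 3 + 5 + 7 = 15

Minimum assignment cost: 15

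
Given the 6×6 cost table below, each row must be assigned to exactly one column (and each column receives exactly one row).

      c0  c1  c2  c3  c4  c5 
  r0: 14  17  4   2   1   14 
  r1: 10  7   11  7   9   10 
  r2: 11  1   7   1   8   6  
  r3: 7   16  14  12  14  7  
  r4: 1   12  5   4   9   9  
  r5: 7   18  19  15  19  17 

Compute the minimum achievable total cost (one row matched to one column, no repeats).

one of 2 optimal assignments: row0→col4 (cost 1), row1→col1 (cost 7), row2→col3 (cost 1), row3→col5 (cost 7), row4→col2 (cost 5), row5→col0 (cost 7)
total = 1 + 7 + 1 + 7 + 5 + 7 = 28

Minimum assignment cost: 28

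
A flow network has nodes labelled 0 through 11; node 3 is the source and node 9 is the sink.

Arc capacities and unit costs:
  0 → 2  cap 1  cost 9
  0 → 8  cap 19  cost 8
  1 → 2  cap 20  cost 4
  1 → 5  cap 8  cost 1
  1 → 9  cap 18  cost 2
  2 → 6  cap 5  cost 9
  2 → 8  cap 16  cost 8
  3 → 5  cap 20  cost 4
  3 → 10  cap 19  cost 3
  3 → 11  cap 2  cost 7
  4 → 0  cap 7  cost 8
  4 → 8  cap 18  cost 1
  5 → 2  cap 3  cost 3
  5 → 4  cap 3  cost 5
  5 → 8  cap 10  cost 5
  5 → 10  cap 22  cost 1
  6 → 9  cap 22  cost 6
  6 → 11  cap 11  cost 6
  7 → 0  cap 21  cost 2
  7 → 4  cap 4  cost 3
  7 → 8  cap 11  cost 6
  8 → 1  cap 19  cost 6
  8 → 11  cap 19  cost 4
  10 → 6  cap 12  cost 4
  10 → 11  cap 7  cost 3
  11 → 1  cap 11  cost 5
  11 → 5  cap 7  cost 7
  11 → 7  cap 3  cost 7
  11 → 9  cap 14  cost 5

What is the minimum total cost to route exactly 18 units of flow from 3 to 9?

shortest-cost path #1: 3→10→11→9 push 7 @ unit cost 11 (adds 77)
shortest-cost path #2: 3→11→9 push 2 @ unit cost 12 (adds 24)
shortest-cost path #3: 3→10→6→9 push 9 @ unit cost 13 (adds 117)
total cost = 218

Minimum cost for 18 units: 218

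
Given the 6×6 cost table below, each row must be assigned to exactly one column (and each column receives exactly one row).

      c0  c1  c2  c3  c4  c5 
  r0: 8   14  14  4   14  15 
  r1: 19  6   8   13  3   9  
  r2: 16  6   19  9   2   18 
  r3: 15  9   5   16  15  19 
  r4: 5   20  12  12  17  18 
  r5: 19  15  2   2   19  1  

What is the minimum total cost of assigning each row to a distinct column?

Minimum assignment cost: 23

optimal assignment: row0→col3 (cost 4), row1→col1 (cost 6), row2→col4 (cost 2), row3→col2 (cost 5), row4→col0 (cost 5), row5→col5 (cost 1)
total = 4 + 6 + 2 + 5 + 5 + 1 = 23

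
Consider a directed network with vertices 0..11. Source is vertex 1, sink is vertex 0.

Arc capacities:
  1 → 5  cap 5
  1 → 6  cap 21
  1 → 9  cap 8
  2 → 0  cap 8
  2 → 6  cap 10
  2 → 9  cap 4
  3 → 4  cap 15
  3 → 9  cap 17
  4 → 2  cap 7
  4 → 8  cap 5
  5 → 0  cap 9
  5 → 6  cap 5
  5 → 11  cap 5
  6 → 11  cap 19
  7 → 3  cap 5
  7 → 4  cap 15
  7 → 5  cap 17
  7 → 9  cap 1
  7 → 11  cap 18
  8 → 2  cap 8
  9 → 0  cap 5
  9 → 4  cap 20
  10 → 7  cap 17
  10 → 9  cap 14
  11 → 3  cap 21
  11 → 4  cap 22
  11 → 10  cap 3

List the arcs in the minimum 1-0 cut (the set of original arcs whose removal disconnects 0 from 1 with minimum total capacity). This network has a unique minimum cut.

Min-cut arcs: {(1,5), (2,0), (9,0), (11,10)} (total capacity 21)

augment #1: 1→5→0 push 5
augment #2: 1→9→0 push 5
augment #3: 1→9→4→2→0 push 3
augment #4: 1→6→11→4→2→0 push 4
augment #5: 1→6→11→4→8→2→0 push 1
augment #6: 1→6→11→10→7→5→0 push 3
max flow = 21; residual-reachable set from 1 gives S-side
cut edges (S→T): {(1,5), (2,0), (9,0), (11,10)} total cap 21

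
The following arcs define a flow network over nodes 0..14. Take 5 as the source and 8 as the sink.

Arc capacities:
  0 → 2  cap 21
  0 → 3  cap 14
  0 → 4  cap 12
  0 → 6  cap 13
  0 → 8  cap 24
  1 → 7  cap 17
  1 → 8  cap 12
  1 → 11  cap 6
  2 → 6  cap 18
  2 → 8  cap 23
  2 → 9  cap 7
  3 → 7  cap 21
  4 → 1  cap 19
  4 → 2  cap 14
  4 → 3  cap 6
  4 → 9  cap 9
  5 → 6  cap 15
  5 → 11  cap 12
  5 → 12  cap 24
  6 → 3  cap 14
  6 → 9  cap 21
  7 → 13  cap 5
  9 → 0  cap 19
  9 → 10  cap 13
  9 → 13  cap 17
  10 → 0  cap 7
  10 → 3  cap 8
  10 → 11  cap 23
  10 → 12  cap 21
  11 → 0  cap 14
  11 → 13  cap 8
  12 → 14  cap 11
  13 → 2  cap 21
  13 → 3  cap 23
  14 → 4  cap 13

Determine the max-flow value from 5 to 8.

augment #1: 5→11→0→8 bottleneck 12, total now 12
augment #2: 5→6→9→0→8 bottleneck 12, total now 24
augment #3: 5→6→9→0→2→8 bottleneck 3, total now 27
augment #4: 5→12→14→4→1→8 bottleneck 11, total now 38

Maximum flow value: 38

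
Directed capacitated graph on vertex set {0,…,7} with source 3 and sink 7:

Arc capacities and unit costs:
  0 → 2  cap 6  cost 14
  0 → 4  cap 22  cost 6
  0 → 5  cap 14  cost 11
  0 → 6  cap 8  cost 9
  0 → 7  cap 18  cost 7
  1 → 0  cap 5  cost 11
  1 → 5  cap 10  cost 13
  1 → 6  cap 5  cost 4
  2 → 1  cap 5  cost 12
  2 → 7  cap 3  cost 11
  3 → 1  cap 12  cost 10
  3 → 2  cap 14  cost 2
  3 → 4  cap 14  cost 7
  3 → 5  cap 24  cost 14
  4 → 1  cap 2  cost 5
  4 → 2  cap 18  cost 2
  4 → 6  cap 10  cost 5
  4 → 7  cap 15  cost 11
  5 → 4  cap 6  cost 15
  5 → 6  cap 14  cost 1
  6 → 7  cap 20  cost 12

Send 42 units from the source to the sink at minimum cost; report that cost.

shortest-cost path #1: 3→2→7 push 3 @ unit cost 13 (adds 39)
shortest-cost path #2: 3→4→7 push 14 @ unit cost 18 (adds 252)
shortest-cost path #3: 3→1→6→7 push 5 @ unit cost 26 (adds 130)
shortest-cost path #4: 3→5→6→7 push 14 @ unit cost 27 (adds 378)
shortest-cost path #5: 3→1→0→7 push 5 @ unit cost 28 (adds 140)
shortest-cost path #6: 3→5→4→7 push 1 @ unit cost 40 (adds 40)
total cost = 979

Minimum cost for 42 units: 979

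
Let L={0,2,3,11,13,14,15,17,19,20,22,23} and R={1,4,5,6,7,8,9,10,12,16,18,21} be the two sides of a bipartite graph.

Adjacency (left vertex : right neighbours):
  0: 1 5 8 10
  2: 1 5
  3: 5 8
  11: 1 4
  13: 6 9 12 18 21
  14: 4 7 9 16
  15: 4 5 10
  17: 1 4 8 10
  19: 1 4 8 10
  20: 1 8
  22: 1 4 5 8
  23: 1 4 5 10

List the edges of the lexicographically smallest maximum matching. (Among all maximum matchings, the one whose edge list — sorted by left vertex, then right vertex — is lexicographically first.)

Lex-smallest maximum matching: {(0,1), (2,5), (3,8), (11,4), (13,6), (14,7), (15,10)}

|M| = 7 (so the lex-smallest maximum matching has 7 edges)
process left vertices in ascending order; for each, take the smallest-labelled available neighbour that still permits 7 edges overall, or leave it unmatched if none does
lex-smallest matching: {0-1, 2-5, 3-8, 11-4, 13-6, 14-7, 15-10}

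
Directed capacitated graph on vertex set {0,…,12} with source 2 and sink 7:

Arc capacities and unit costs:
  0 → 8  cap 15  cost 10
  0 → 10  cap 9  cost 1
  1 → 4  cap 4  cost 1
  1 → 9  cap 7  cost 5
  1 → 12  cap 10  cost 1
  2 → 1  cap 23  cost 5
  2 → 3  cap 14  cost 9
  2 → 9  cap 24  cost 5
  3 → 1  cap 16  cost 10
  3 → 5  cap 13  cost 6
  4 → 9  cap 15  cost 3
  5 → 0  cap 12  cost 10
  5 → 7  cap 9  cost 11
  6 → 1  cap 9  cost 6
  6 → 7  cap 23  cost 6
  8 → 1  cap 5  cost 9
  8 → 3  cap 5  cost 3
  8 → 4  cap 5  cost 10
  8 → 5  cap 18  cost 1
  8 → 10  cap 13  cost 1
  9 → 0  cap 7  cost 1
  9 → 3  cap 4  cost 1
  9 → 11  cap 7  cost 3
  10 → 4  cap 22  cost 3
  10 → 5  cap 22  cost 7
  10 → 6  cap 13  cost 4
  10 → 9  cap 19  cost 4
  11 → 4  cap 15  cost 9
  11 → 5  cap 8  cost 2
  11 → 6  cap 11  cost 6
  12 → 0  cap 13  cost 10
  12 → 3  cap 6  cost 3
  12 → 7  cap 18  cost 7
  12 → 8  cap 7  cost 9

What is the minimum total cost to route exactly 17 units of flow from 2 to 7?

shortest-cost path #1: 2→1→12→7 push 10 @ unit cost 13 (adds 130)
shortest-cost path #2: 2→9→0→10→6→7 push 7 @ unit cost 17 (adds 119)
total cost = 249

Minimum cost for 17 units: 249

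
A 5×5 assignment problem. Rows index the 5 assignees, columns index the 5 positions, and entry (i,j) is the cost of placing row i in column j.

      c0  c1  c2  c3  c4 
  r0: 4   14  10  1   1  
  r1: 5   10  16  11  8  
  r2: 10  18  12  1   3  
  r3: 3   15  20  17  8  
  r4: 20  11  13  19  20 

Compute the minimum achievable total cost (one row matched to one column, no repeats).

optimal assignment: row0→col4 (cost 1), row1→col1 (cost 10), row2→col3 (cost 1), row3→col0 (cost 3), row4→col2 (cost 13)
total = 1 + 10 + 1 + 3 + 13 = 28

Minimum assignment cost: 28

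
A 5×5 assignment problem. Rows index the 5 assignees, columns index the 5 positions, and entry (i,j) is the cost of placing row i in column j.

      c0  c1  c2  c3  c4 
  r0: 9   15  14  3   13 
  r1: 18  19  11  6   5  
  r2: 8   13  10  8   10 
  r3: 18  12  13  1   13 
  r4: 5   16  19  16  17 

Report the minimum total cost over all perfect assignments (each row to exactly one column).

Minimum assignment cost: 35

optimal assignment: row0→col3 (cost 3), row1→col4 (cost 5), row2→col2 (cost 10), row3→col1 (cost 12), row4→col0 (cost 5)
total = 3 + 5 + 10 + 12 + 5 = 35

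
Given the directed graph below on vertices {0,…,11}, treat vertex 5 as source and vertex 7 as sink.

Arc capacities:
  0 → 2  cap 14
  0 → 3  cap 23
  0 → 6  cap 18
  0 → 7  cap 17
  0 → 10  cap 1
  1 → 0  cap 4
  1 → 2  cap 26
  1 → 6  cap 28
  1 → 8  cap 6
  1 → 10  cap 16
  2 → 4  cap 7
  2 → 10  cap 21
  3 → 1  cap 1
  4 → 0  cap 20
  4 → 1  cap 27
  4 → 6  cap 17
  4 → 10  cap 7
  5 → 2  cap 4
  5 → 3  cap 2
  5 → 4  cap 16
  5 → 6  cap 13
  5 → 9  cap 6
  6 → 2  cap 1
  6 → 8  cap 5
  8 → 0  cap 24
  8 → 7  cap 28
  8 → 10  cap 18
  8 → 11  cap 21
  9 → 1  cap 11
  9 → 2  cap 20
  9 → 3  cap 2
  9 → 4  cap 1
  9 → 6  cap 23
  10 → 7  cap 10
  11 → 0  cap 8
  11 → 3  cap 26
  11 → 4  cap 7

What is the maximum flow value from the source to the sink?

Maximum flow value: 33

augment #1: 5→2→10→7 bottleneck 4, total now 4
augment #2: 5→4→0→7 bottleneck 16, total now 20
augment #3: 5→6→8→7 bottleneck 5, total now 25
augment #4: 5→3→1→0→7 bottleneck 1, total now 26
augment #5: 5→6→2→10→7 bottleneck 1, total now 27
augment #6: 5→9→1→8→7 bottleneck 6, total now 33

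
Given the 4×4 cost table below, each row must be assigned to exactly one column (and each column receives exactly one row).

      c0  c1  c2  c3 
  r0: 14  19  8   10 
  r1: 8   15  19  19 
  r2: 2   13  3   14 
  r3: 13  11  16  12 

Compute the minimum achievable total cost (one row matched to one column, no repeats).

optimal assignment: row0→col3 (cost 10), row1→col0 (cost 8), row2→col2 (cost 3), row3→col1 (cost 11)
total = 10 + 8 + 3 + 11 = 32

Minimum assignment cost: 32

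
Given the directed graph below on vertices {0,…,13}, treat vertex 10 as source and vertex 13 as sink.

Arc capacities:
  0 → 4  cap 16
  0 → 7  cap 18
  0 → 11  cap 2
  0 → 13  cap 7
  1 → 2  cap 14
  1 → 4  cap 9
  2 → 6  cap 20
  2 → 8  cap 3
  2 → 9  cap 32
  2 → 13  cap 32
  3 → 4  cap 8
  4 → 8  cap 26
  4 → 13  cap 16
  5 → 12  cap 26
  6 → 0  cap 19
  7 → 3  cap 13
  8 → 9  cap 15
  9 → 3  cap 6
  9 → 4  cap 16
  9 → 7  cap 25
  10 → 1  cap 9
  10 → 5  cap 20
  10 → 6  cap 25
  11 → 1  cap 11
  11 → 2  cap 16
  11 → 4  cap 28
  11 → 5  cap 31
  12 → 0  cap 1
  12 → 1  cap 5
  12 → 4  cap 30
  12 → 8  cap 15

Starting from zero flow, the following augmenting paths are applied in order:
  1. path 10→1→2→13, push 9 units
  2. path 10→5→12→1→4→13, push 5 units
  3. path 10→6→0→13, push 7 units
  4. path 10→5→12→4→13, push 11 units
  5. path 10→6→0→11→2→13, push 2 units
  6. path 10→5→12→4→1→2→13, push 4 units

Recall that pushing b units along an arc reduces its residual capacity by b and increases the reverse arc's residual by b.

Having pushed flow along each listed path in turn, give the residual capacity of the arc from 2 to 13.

after path 1 (10→1→2→13, push 9): res(2,13)=23
after path 2 (10→5→12→1→4→13, push 5): res(2,13)=23
after path 3 (10→6→0→13, push 7): res(2,13)=23
after path 4 (10→5→12→4→13, push 11): res(2,13)=23
after path 5 (10→6→0→11→2→13, push 2): res(2,13)=21
after path 6 (10→5→12→4→1→2→13, push 4): res(2,13)=17

Residual capacity of (2,13): 17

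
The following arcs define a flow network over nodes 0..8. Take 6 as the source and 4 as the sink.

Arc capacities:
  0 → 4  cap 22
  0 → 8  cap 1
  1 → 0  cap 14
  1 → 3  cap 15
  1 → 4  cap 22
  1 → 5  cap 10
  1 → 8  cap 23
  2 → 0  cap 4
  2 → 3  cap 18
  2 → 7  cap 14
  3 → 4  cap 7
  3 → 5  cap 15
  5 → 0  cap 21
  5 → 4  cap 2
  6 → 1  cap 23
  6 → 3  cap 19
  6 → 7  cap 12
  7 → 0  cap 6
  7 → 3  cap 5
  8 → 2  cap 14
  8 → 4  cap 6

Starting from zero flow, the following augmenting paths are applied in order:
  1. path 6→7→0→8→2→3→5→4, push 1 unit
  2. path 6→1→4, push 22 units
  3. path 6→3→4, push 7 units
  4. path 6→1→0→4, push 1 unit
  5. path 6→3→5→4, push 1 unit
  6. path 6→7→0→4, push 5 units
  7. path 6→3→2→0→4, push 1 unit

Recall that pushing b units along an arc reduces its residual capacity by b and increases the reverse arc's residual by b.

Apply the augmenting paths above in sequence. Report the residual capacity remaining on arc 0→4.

Residual capacity of (0,4): 15

after path 1 (6→7→0→8→2→3→5→4, push 1): res(0,4)=22
after path 2 (6→1→4, push 22): res(0,4)=22
after path 3 (6→3→4, push 7): res(0,4)=22
after path 4 (6→1→0→4, push 1): res(0,4)=21
after path 5 (6→3→5→4, push 1): res(0,4)=21
after path 6 (6→7→0→4, push 5): res(0,4)=16
after path 7 (6→3→2→0→4, push 1): res(0,4)=15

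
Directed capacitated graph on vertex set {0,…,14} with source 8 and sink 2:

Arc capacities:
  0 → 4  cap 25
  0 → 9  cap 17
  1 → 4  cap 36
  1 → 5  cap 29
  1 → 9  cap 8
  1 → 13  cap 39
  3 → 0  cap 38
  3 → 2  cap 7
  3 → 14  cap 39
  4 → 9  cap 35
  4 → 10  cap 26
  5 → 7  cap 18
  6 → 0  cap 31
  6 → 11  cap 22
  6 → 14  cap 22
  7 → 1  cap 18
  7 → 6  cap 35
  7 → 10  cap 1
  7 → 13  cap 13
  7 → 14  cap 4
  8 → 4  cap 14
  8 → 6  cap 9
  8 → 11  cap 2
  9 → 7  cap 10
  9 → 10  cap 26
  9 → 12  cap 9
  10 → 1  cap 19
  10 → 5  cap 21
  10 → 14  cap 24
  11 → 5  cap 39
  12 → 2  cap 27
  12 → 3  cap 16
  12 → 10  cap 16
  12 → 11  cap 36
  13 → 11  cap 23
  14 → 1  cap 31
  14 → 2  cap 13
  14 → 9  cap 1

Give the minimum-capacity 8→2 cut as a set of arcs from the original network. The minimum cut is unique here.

Min-cut arcs: {(9,12), (14,2)} (total capacity 22)

augment #1: 8→6→14→2 push 9
augment #2: 8→4→9→12→2 push 9
augment #3: 8→4→10→14→2 push 4
max flow = 22; residual-reachable set from 8 gives S-side
cut edges (S→T): {(9,12), (14,2)} total cap 22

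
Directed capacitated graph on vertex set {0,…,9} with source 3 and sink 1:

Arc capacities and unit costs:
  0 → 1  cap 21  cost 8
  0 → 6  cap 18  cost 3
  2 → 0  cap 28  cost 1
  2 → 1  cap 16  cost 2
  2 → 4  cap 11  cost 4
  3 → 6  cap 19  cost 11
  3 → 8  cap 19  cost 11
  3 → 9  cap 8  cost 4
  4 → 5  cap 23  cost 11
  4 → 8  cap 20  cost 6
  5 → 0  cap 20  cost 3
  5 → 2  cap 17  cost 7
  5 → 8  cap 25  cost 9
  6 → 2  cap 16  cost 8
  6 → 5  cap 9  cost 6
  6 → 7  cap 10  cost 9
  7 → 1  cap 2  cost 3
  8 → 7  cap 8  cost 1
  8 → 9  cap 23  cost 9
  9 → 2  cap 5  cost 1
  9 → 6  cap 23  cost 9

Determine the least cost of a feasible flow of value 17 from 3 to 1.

shortest-cost path #1: 3→9→2→1 push 5 @ unit cost 7 (adds 35)
shortest-cost path #2: 3→8→7→1 push 2 @ unit cost 15 (adds 30)
shortest-cost path #3: 3→6→2→1 push 10 @ unit cost 21 (adds 210)
total cost = 275

Minimum cost for 17 units: 275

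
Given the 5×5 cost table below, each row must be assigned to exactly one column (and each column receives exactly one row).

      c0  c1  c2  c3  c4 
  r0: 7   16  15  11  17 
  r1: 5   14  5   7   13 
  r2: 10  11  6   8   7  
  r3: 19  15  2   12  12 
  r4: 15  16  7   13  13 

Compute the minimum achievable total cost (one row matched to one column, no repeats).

Minimum assignment cost: 39

optimal assignment: row0→col0 (cost 7), row1→col3 (cost 7), row2→col4 (cost 7), row3→col2 (cost 2), row4→col1 (cost 16)
total = 7 + 7 + 7 + 2 + 16 = 39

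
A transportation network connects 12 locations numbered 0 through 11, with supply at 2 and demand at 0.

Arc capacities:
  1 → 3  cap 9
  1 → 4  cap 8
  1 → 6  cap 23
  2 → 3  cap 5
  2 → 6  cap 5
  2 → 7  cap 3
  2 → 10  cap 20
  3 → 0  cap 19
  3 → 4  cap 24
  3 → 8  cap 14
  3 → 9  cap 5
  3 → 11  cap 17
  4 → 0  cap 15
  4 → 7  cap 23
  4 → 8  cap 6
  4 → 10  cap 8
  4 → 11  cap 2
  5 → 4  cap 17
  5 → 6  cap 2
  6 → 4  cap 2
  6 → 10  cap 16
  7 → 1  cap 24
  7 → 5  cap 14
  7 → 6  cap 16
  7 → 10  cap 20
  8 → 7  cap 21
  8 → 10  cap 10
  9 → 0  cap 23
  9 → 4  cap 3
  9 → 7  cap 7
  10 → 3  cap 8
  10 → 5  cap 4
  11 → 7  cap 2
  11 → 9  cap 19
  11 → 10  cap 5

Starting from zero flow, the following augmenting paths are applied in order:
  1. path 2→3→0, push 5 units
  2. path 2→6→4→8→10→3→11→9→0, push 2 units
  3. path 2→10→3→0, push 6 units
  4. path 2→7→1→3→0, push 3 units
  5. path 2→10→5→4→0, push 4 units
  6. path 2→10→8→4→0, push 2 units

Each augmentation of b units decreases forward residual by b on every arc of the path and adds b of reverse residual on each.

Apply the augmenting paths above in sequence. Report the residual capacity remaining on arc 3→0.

after path 1 (2→3→0, push 5): res(3,0)=14
after path 2 (2→6→4→8→10→3→11→9→0, push 2): res(3,0)=14
after path 3 (2→10→3→0, push 6): res(3,0)=8
after path 4 (2→7→1→3→0, push 3): res(3,0)=5
after path 5 (2→10→5→4→0, push 4): res(3,0)=5
after path 6 (2→10→8→4→0, push 2): res(3,0)=5

Residual capacity of (3,0): 5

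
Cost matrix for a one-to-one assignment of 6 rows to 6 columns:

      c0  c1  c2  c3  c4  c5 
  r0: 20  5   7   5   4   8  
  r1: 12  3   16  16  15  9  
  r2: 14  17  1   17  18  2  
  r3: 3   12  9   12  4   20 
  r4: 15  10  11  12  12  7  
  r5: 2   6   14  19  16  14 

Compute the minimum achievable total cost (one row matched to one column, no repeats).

optimal assignment: row0→col3 (cost 5), row1→col1 (cost 3), row2→col2 (cost 1), row3→col4 (cost 4), row4→col5 (cost 7), row5→col0 (cost 2)
total = 5 + 3 + 1 + 4 + 7 + 2 = 22

Minimum assignment cost: 22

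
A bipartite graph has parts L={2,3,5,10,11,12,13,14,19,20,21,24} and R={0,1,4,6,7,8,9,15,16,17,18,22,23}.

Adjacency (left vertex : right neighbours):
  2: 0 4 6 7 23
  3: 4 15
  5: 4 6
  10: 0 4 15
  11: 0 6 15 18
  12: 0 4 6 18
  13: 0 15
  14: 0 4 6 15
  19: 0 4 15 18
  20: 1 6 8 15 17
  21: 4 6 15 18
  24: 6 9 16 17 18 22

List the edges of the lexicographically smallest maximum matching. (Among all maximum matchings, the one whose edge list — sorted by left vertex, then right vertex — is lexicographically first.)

|M| = 8 (so the lex-smallest maximum matching has 8 edges)
process left vertices in ascending order; for each, take the smallest-labelled available neighbour that still permits 8 edges overall, or leave it unmatched if none does
lex-smallest matching: {2-7, 3-4, 5-6, 10-0, 11-15, 12-18, 20-1, 24-9}

Lex-smallest maximum matching: {(2,7), (3,4), (5,6), (10,0), (11,15), (12,18), (20,1), (24,9)}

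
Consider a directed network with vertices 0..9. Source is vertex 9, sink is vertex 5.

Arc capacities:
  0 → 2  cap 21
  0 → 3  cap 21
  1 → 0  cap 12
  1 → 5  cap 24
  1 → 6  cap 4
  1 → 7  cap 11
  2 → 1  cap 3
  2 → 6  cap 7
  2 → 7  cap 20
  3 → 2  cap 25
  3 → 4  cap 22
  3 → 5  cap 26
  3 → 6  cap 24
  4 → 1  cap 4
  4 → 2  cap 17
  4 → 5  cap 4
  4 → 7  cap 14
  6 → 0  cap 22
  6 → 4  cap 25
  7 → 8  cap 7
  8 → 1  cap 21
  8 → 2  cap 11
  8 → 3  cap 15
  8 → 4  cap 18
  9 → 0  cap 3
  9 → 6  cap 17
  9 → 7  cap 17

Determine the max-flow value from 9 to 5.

augment #1: 9→0→3→5 bottleneck 3, total now 3
augment #2: 9→6→4→5 bottleneck 4, total now 7
augment #3: 9→6→0→3→5 bottleneck 13, total now 20
augment #4: 9→7→8→1→5 bottleneck 7, total now 27

Maximum flow value: 27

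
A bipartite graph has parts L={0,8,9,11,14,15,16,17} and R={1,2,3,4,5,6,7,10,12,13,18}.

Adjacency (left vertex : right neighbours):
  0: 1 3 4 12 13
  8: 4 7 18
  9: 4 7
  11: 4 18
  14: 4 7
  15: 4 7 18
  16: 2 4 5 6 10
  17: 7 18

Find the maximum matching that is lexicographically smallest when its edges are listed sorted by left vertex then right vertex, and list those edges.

|M| = 5 (so the lex-smallest maximum matching has 5 edges)
process left vertices in ascending order; for each, take the smallest-labelled available neighbour that still permits 5 edges overall, or leave it unmatched if none does
lex-smallest matching: {0-1, 8-4, 9-7, 11-18, 16-2}

Lex-smallest maximum matching: {(0,1), (8,4), (9,7), (11,18), (16,2)}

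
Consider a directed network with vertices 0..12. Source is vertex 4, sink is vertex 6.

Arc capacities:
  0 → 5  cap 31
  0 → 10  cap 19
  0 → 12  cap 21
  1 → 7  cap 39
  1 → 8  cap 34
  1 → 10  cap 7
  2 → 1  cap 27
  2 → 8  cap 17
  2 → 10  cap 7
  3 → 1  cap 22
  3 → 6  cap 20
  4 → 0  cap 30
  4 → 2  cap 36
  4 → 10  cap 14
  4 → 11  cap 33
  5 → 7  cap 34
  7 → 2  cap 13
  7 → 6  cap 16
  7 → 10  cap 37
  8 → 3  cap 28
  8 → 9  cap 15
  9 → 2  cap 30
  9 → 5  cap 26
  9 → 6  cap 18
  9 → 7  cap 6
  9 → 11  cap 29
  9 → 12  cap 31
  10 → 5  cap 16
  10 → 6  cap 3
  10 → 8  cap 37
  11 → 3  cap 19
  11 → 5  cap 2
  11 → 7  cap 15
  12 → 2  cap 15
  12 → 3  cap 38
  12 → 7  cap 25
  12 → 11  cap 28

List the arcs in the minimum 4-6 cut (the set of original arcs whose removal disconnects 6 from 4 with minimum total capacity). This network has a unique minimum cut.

augment #1: 4→10→6 push 3
augment #2: 4→11→3→6 push 19
augment #3: 4→11→7→6 push 14
augment #4: 4→0→5→7→6 push 2
augment #5: 4→0→12→3→6 push 1
augment #6: 4→2→8→9→6 push 15
max flow = 54; residual-reachable set from 4 gives S-side
cut edges (S→T): {(3,6), (7,6), (8,9), (10,6)} total cap 54

Min-cut arcs: {(3,6), (7,6), (8,9), (10,6)} (total capacity 54)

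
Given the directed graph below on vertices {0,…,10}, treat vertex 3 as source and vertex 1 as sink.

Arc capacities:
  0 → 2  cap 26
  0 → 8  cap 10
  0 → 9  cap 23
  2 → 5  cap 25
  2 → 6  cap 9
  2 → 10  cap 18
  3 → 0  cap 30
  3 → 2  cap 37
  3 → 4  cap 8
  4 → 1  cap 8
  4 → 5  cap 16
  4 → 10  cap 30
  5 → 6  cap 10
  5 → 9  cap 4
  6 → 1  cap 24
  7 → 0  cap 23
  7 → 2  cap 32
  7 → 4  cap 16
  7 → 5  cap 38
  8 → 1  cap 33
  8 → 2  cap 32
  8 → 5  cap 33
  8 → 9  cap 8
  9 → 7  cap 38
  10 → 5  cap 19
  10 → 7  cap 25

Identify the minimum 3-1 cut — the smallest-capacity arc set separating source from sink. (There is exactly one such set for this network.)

Min-cut arcs: {(0,8), (2,6), (4,1), (5,6)} (total capacity 37)

augment #1: 3→4→1 push 8
augment #2: 3→0→8→1 push 10
augment #3: 3→2→6→1 push 9
augment #4: 3→2→5→6→1 push 10
max flow = 37; residual-reachable set from 3 gives S-side
cut edges (S→T): {(0,8), (2,6), (4,1), (5,6)} total cap 37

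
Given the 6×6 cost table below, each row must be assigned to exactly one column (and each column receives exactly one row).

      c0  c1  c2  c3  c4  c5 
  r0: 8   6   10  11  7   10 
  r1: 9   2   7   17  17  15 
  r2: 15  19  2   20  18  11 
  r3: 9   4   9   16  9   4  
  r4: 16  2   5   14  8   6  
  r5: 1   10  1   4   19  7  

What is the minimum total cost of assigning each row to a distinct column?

one of 3 optimal assignments: row0→col0 (cost 8), row1→col1 (cost 2), row2→col2 (cost 2), row3→col5 (cost 4), row4→col4 (cost 8), row5→col3 (cost 4)
total = 8 + 2 + 2 + 4 + 8 + 4 = 28

Minimum assignment cost: 28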